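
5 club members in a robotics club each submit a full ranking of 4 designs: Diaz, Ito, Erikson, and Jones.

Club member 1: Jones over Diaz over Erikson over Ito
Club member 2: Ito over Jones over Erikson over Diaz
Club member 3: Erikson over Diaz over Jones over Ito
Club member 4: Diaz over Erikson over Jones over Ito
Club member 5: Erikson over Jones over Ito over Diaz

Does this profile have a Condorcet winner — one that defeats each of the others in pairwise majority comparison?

Yes

Head-to-head results (5 voters total):
Diaz vs Ito: Diaz wins 3–2.
Diaz vs Erikson: Erikson wins 3–2.
Diaz vs Jones: Jones wins 3–2.
Ito vs Erikson: Erikson wins 4–1.
Ito vs Jones: Jones wins 4–1.
Erikson vs Jones: Erikson wins 3–2.
Erikson beats each rival — Diaz (3–2), Ito (4–1), Jones (3–2) — so Erikson is the Condorcet winner.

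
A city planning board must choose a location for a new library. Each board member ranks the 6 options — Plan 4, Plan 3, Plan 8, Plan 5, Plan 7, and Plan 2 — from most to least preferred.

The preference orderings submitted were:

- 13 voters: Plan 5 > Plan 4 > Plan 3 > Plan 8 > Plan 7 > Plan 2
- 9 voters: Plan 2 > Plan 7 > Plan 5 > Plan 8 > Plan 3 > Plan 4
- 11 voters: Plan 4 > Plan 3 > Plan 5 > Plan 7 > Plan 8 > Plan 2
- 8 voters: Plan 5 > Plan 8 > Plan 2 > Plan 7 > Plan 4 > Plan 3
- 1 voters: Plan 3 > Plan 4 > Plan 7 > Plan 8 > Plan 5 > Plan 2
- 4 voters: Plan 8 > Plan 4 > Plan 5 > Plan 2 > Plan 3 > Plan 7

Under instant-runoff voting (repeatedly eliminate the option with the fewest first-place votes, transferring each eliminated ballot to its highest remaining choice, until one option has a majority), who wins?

Plan 5

Round 1: Plan 5 21, Plan 4 11, Plan 2 9, Plan 8 4, Plan 3 1, Plan 7 0. Plan 7 has the fewest and is eliminated.
Round 2: Plan 5 21, Plan 4 11, Plan 2 9, Plan 8 4, Plan 3 1. Plan 3 has the fewest and is eliminated.
Round 3: Plan 5 21, Plan 4 12, Plan 2 9, Plan 8 4. Plan 8 has the fewest and is eliminated.
Round 4: Plan 5 21, Plan 4 16, Plan 2 9. Plan 2 has the fewest and is eliminated.
Round 5: Plan 5 30, Plan 4 16. Plan 5 has a majority.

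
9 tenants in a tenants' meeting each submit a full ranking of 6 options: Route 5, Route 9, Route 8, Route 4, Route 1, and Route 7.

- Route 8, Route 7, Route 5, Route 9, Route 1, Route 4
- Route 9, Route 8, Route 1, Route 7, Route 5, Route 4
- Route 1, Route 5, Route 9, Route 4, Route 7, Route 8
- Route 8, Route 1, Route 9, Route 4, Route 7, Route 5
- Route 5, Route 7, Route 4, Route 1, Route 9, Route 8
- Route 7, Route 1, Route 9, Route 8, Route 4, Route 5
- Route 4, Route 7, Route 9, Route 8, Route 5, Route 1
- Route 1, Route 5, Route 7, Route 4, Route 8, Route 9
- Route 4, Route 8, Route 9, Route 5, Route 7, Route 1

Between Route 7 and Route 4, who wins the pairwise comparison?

Route 7

Ballots ranking Route 7 above Route 4: 5.
Ballots ranking Route 4 above Route 7: 4.
Route 7 wins the head-to-head, 5–4.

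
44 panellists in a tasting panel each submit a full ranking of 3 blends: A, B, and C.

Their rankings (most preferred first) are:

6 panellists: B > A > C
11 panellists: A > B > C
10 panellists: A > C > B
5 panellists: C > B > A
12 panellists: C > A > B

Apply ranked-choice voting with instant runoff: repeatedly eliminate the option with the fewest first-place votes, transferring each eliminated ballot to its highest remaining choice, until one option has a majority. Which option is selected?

A

Round 1: A 21, C 17, B 6. B has the fewest and is eliminated.
Round 2: A 27, C 17. A has a majority.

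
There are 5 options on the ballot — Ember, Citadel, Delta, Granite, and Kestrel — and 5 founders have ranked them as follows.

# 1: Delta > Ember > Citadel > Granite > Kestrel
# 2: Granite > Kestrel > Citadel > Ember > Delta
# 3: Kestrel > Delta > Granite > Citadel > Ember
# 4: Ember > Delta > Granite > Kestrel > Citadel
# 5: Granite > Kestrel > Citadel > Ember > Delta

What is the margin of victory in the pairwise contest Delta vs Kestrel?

1

Ballots ranking Delta above Kestrel: 2.
Ballots ranking Kestrel above Delta: 3.
Kestrel wins 3–2, a margin of 1.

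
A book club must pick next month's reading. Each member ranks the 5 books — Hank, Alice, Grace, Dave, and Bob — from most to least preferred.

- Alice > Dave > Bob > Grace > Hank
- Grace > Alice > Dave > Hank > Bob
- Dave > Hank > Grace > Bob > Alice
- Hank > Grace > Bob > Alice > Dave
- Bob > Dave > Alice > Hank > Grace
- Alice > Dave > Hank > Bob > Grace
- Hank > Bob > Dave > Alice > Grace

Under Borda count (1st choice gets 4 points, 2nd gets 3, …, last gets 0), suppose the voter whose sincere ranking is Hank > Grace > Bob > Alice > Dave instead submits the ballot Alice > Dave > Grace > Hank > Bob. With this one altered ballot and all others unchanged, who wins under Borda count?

Dave

Borda totals with the altered ballot: Hank 12, Alice 18, Grace 9, Dave 20, Bob 11.
The winner is unchanged: still Dave.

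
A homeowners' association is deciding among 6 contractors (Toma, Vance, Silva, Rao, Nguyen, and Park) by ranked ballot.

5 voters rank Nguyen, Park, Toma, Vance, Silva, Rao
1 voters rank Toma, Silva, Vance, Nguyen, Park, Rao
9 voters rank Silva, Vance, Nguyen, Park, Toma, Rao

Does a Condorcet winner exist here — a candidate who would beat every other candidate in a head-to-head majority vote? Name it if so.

Head-to-head results (15 voters total):
Toma vs Vance: Vance wins 9–6.
Toma vs Silva: Silva wins 9–6.
Toma vs Rao: Toma wins 15–0.
Toma vs Nguyen: Nguyen wins 14–1.
Toma vs Park: Park wins 14–1.
Vance vs Silva: Silva wins 10–5.
Vance vs Rao: Vance wins 15–0.
Vance vs Nguyen: Vance wins 10–5.
Vance vs Park: Vance wins 10–5.
Silva vs Rao: Silva wins 15–0.
Silva vs Nguyen: Silva wins 10–5.
Silva vs Park: Silva wins 10–5.
Rao vs Nguyen: Nguyen wins 15–0.
Rao vs Park: Park wins 15–0.
Nguyen vs Park: Nguyen wins 15–0.
Silva beats each rival — Toma (9–6), Vance (10–5), Rao (15–0), Nguyen (10–5), Park (10–5) — so Silva is the Condorcet winner.

Silva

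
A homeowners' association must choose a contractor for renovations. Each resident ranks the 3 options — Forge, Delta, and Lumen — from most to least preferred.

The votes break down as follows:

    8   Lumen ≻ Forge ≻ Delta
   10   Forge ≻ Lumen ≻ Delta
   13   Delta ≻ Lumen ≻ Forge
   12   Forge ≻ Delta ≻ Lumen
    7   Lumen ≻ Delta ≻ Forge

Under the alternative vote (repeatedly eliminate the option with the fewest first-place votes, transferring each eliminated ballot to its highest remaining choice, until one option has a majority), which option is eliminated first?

Delta

Round 1: Forge 22, Lumen 15, Delta 13. Delta has the fewest and is eliminated.
Round 2: Lumen 28, Forge 22. Lumen has a majority.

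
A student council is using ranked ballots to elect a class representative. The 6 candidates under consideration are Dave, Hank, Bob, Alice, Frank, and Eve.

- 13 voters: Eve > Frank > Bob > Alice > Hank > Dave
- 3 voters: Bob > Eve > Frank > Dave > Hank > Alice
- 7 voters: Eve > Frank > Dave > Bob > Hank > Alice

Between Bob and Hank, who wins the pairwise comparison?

Ballots ranking Bob above Hank: 13+3+7 = 23.
Ballots ranking Hank above Bob: 0.
Bob wins the head-to-head, 23–0.

Bob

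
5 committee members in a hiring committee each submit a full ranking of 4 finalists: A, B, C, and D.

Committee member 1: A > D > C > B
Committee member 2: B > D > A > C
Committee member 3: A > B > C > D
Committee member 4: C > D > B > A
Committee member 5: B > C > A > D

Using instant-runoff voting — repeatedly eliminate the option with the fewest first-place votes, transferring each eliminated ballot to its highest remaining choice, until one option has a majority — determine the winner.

B

Round 1: A 2, B 2, C 1, D 0. D has the fewest and is eliminated.
Round 2: A 2, B 2, C 1. C has the fewest and is eliminated.
Round 3: B 3, A 2. B has a majority.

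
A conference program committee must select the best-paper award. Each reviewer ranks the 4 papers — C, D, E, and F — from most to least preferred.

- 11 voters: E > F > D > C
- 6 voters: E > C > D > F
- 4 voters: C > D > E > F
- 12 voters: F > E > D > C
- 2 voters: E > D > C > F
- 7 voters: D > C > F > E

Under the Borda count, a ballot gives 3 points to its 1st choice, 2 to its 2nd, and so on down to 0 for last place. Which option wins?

E

Borda scores:
  C: 11·0 + 6·2 + 4·3 + 12·0 + 2·1 + 7·2 = 40
  D: 11·1 + 6·1 + 4·2 + 12·1 + 2·2 + 7·3 = 62
  E: 11·3 + 6·3 + 4·1 + 12·2 + 2·3 + 7·0 = 85
  F: 11·2 + 6·0 + 4·0 + 12·3 + 2·0 + 7·1 = 65
E has the highest total.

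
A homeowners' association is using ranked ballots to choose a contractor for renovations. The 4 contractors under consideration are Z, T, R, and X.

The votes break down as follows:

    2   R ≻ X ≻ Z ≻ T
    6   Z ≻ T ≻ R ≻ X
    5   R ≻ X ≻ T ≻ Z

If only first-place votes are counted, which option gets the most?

R

First-place vote totals:
  Z: 6
  T: 0
  R: 7
  X: 0
R has the most first-place votes.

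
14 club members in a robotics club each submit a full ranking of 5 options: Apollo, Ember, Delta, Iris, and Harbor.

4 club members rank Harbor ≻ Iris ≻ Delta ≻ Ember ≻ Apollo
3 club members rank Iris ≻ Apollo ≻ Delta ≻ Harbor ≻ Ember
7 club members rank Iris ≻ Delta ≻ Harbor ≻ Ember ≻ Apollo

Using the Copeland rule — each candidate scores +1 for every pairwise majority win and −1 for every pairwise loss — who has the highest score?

Iris

Pairwise results:
  Apollo vs Ember: Ember wins 11–3.
  Apollo vs Delta: Delta wins 11–3.
  Apollo vs Iris: Iris wins 14–0.
  Apollo vs Harbor: Harbor wins 11–3.
  Ember vs Delta: Delta wins 14–0.
  Ember vs Iris: Iris wins 14–0.
  Ember vs Harbor: Harbor wins 14–0.
  Delta vs Iris: Iris wins 14–0.
  Delta vs Harbor: Delta wins 10–4.
  Iris vs Harbor: Iris wins 10–4.
Copeland scores (wins − losses):
  Apollo: 0 − 4 = -4
  Ember: 1 − 3 = -2
  Delta: 3 − 1 = 2
  Iris: 4 − 0 = 4
  Harbor: 2 − 2 = 0
Iris has the best Copeland score.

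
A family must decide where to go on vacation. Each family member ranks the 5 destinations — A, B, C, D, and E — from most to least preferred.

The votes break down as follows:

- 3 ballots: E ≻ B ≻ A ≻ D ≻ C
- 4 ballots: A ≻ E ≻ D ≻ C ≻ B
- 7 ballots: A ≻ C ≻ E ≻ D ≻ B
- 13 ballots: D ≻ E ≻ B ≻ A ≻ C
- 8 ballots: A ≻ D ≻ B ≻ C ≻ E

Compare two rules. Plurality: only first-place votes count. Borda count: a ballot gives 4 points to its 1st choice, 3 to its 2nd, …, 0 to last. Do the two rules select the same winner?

Yes

Plurality first-place counts: A 19, B 0, C 0, D 13, E 3 → A.
Borda totals: A 95, B 51, C 33, D 94, E 77 → A.
The two rules agree on A.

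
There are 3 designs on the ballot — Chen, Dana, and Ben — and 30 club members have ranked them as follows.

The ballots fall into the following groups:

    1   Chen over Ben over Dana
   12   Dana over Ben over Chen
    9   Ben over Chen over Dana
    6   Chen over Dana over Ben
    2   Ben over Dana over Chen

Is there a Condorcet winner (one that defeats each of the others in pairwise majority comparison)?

No

Head-to-head results (30 voters total):
Chen vs Dana: Chen wins 16–14.
Chen vs Ben: Ben wins 23–7.
Dana vs Ben: Dana wins 18–12.
No candidate beats all others: Chen beats Dana beats Ben beats Chen, a majority cycle.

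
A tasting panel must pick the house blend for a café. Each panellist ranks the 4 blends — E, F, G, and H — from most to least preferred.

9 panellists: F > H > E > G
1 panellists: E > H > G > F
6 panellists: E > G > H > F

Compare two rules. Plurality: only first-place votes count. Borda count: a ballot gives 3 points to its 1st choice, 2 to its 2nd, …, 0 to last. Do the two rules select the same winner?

Plurality first-place counts: E 7, F 9, G 0, H 0 → F.
Borda totals: E 30, F 27, G 13, H 26 → E.
The two rules disagree: plurality picks F, Borda picks E.

No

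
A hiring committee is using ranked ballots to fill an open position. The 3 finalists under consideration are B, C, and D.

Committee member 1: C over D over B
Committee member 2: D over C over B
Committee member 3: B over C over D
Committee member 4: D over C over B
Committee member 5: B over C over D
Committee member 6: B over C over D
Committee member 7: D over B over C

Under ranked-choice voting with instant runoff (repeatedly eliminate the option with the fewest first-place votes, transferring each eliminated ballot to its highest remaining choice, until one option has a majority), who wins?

Round 1: B 3, D 3, C 1. C has the fewest and is eliminated.
Round 2: D 4, B 3. D has a majority.

D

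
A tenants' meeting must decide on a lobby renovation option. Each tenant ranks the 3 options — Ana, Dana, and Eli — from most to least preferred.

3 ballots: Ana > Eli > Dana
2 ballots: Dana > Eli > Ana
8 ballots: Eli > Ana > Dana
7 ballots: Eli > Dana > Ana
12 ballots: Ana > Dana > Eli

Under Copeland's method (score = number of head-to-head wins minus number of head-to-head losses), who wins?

Eli

Pairwise results:
  Ana vs Dana: Ana wins 23–9.
  Ana vs Eli: Eli wins 17–15.
  Dana vs Eli: Eli wins 18–14.
Copeland scores (wins − losses):
  Ana: 1 − 1 = 0
  Dana: 0 − 2 = -2
  Eli: 2 − 0 = 2
Eli has the best Copeland score.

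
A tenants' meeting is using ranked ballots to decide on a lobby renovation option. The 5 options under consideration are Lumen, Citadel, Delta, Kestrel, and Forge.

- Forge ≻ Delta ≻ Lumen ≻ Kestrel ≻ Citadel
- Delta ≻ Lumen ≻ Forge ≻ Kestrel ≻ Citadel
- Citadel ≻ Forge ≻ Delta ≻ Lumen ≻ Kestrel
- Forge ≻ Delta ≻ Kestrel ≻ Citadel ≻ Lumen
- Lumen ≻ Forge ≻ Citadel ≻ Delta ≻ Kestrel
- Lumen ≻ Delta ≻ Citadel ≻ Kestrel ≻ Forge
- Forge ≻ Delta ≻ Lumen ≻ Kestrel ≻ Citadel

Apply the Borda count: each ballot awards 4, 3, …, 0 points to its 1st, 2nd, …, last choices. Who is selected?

Borda scores:
  Lumen: 2 + 3 + 1 + 0 + 4 + 4 + 2 = 16
  Citadel: 0 + 0 + 4 + 1 + 2 + 2 + 0 = 9
  Delta: 3 + 4 + 2 + 3 + 1 + 3 + 3 = 19
  Kestrel: 1 + 1 + 0 + 2 + 0 + 1 + 1 = 6
  Forge: 4 + 2 + 3 + 4 + 3 + 0 + 4 = 20
Forge has the highest total.

Forge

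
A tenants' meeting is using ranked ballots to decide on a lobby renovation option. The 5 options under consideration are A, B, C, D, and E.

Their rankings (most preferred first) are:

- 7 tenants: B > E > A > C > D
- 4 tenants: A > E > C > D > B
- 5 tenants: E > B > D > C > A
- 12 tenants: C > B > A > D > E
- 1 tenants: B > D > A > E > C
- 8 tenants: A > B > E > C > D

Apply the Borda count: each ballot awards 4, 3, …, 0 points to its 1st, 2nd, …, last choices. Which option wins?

B

Borda scores:
  A: 7·2 + 4·4 + 5·0 + 12·2 + 2 + 8·4 = 88
  B: 7·4 + 4·0 + 5·3 + 12·3 + 4 + 8·3 = 107
  C: 7·1 + 4·2 + 5·1 + 12·4 + 0 + 8·1 = 76
  D: 7·0 + 4·1 + 5·2 + 12·1 + 3 + 8·0 = 29
  E: 7·3 + 4·3 + 5·4 + 12·0 + 1 + 8·2 = 70
B has the highest total.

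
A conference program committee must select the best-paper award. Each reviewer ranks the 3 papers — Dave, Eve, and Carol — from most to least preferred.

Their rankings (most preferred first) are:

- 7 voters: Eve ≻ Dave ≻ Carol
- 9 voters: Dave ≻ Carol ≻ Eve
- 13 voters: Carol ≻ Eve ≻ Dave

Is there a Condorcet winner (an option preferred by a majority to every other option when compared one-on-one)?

Head-to-head results (29 voters total):
Dave vs Eve: Eve wins 20–9.
Dave vs Carol: Dave wins 16–13.
Eve vs Carol: Carol wins 22–7.
No candidate beats all others: Dave beats Carol beats Eve beats Dave, a majority cycle.

No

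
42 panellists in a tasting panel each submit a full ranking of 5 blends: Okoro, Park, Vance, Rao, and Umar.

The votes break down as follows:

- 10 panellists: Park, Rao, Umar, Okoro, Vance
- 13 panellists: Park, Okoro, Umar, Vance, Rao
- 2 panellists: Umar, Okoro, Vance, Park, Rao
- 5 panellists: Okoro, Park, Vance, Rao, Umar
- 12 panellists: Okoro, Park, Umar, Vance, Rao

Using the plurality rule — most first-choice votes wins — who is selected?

Park

First-place vote totals:
  Okoro: 17
  Park: 23
  Vance: 0
  Rao: 0
  Umar: 2
Park has the most first-place votes.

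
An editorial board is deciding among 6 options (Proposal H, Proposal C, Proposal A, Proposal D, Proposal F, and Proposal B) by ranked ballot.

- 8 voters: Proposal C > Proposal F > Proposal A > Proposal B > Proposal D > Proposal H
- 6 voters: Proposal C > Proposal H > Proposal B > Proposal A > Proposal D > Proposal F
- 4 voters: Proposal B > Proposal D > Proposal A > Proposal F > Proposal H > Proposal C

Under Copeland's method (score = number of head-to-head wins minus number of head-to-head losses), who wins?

Proposal C

Pairwise results:
  Proposal H vs Proposal C: Proposal C wins 14–4.
  Proposal H vs Proposal A: Proposal A wins 12–6.
  Proposal H vs Proposal D: Proposal D wins 12–6.
  Proposal H vs Proposal F: Proposal F wins 12–6.
  Proposal H vs Proposal B: Proposal B wins 12–6.
  Proposal C vs Proposal A: Proposal C wins 14–4.
  Proposal C vs Proposal D: Proposal C wins 14–4.
  Proposal C vs Proposal F: Proposal C wins 14–4.
  Proposal C vs Proposal B: Proposal C wins 14–4.
  Proposal A vs Proposal D: Proposal A wins 14–4.
  Proposal A vs Proposal F: Proposal A wins 10–8.
  Proposal A vs Proposal B: Proposal B wins 10–8.
  Proposal D vs Proposal F: Proposal D wins 10–8.
  Proposal D vs Proposal B: Proposal B wins 18–0.
  Proposal F vs Proposal B: Proposal B wins 10–8.
Copeland scores (wins − losses):
  Proposal H: 0 − 5 = -5
  Proposal C: 5 − 0 = 5
  Proposal A: 3 − 2 = 1
  Proposal D: 2 − 3 = -1
  Proposal F: 1 − 4 = -3
  Proposal B: 4 − 1 = 3
Proposal C has the best Copeland score.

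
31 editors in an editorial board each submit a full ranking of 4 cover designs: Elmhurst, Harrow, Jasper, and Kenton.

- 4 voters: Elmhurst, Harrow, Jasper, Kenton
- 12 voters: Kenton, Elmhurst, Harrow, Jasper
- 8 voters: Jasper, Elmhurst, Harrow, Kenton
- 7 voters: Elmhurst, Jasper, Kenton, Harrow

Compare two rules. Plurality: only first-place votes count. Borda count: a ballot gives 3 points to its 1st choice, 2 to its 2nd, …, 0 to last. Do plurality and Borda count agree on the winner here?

No

Plurality first-place counts: Elmhurst 11, Harrow 0, Jasper 8, Kenton 12 → Kenton.
Borda totals: Elmhurst 73, Harrow 28, Jasper 42, Kenton 43 → Elmhurst.
The two rules disagree: plurality picks Kenton, Borda picks Elmhurst.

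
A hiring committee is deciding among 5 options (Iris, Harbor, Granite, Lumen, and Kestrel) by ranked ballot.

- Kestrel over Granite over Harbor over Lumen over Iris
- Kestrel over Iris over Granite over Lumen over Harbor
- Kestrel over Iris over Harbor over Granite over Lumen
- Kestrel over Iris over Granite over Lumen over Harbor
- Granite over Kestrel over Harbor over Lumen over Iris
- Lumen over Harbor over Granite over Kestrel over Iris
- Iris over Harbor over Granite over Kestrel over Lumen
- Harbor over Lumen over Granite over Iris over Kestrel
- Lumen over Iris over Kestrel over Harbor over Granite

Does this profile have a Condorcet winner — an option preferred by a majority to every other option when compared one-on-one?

Yes

Head-to-head results (9 voters total):
Iris vs Harbor: Iris wins 5–4.
Iris vs Granite: Iris wins 5–4.
Iris vs Lumen: Lumen wins 5–4.
Iris vs Kestrel: Kestrel wins 6–3.
Harbor vs Granite: Harbor wins 5–4.
Harbor vs Lumen: Harbor wins 5–4.
Harbor vs Kestrel: Kestrel wins 6–3.
Granite vs Lumen: Granite wins 6–3.
Granite vs Kestrel: Kestrel wins 5–4.
Lumen vs Kestrel: Kestrel wins 6–3.
Kestrel beats each rival — Iris (6–3), Harbor (6–3), Granite (5–4), Lumen (6–3) — so Kestrel is the Condorcet winner.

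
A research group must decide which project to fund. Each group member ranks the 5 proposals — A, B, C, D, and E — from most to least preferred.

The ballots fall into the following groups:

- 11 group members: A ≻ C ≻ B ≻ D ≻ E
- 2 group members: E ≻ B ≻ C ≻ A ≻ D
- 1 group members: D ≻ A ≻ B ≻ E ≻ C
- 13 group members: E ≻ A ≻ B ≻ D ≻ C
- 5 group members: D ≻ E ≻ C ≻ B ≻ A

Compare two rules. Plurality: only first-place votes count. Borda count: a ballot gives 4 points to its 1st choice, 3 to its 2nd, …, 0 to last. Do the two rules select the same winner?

Plurality first-place counts: A 11, B 0, C 0, D 6, E 15 → E.
Borda totals: A 88, B 61, C 47, D 48, E 76 → A.
The two rules disagree: plurality picks E, Borda picks A.

No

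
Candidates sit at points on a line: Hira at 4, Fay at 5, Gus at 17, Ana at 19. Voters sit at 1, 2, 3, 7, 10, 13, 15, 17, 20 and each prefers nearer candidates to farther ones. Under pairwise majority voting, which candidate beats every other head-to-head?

Fay

With single-peaked preferences on a line, the Condorcet winner is the candidate closest to the median voter.
The median voter (position 10) is closest to Fay at 5.
Check: Fay vs Hira — voters closer to Fay: 6 of 9.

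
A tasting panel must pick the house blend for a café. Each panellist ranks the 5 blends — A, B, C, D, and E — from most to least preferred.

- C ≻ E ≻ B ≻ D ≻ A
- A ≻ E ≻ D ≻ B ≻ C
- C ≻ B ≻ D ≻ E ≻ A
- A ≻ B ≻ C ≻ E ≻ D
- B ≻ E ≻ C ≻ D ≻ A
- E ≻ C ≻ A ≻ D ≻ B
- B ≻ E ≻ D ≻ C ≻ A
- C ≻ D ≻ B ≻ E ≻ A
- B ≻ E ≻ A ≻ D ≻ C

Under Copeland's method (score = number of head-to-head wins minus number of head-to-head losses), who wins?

Pairwise results:
  A vs B: B wins 6–3.
  A vs C: C wins 6–3.
  A vs D: D wins 5–4.
  A vs E: E wins 7–2.
  B vs C: B wins 5–4.
  B vs D: B wins 6–3.
  B vs E: B wins 6–3.
  C vs D: C wins 6–3.
  C vs E: E wins 5–4.
  D vs E: E wins 7–2.
Copeland scores (wins − losses):
  A: 0 − 4 = -4
  B: 4 − 0 = 4
  C: 2 − 2 = 0
  D: 1 − 3 = -2
  E: 3 − 1 = 2
B has the best Copeland score.

B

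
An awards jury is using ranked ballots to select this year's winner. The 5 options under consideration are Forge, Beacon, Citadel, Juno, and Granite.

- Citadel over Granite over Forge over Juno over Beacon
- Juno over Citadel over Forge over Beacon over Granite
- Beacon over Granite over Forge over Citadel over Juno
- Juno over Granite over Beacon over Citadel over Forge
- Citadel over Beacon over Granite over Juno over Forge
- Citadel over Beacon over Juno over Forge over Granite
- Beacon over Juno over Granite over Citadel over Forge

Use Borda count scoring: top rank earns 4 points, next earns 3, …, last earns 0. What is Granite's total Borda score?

13

Borda scores:
  Forge: 2 + 2 + 2 + 0 + 0 + 1 + 0 = 7
  Beacon: 0 + 1 + 4 + 2 + 3 + 3 + 4 = 17
  Citadel: 4 + 3 + 1 + 1 + 4 + 4 + 1 = 18
  Juno: 1 + 4 + 0 + 4 + 1 + 2 + 3 = 15
  Granite: 3 + 0 + 3 + 3 + 2 + 0 + 2 = 13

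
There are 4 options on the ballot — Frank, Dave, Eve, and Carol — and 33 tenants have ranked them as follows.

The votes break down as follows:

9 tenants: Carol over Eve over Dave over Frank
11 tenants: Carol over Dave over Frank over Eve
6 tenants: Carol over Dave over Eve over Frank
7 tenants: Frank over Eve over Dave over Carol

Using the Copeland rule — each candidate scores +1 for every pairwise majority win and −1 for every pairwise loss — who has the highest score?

Pairwise results:
  Frank vs Dave: Dave wins 26–7.
  Frank vs Eve: Frank wins 18–15.
  Frank vs Carol: Carol wins 26–7.
  Dave vs Eve: Dave wins 17–16.
  Dave vs Carol: Carol wins 26–7.
  Eve vs Carol: Carol wins 26–7.
Copeland scores (wins − losses):
  Frank: 1 − 2 = -1
  Dave: 2 − 1 = 1
  Eve: 0 − 3 = -3
  Carol: 3 − 0 = 3
Carol has the best Copeland score.

Carol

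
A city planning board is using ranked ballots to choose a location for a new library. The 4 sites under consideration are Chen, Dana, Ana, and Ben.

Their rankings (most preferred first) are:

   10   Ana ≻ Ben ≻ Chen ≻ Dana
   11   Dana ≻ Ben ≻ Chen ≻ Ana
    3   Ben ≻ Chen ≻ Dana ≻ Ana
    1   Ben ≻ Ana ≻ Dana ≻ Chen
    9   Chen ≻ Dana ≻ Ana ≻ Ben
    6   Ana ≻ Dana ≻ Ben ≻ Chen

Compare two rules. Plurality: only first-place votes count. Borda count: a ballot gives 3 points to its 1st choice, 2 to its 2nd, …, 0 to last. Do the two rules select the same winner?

No

Plurality first-place counts: Chen 9, Dana 11, Ana 16, Ben 4 → Ana.
Borda totals: Chen 54, Dana 67, Ana 59, Ben 60 → Dana.
The two rules disagree: plurality picks Ana, Borda picks Dana.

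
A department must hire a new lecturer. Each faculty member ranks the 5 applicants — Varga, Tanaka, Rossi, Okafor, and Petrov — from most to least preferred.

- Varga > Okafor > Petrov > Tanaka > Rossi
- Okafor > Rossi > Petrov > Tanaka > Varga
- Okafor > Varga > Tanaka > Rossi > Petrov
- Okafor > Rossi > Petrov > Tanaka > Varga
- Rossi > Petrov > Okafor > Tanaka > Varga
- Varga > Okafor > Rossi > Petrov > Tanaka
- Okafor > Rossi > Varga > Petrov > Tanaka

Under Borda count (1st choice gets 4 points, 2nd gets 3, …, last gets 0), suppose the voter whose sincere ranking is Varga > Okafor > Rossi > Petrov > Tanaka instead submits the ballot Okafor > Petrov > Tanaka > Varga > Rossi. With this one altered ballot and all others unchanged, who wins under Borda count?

Borda totals with the altered ballot: Varga 10, Tanaka 8, Rossi 14, Okafor 25, Petrov 13.
The winner is unchanged: still Okafor.

Okafor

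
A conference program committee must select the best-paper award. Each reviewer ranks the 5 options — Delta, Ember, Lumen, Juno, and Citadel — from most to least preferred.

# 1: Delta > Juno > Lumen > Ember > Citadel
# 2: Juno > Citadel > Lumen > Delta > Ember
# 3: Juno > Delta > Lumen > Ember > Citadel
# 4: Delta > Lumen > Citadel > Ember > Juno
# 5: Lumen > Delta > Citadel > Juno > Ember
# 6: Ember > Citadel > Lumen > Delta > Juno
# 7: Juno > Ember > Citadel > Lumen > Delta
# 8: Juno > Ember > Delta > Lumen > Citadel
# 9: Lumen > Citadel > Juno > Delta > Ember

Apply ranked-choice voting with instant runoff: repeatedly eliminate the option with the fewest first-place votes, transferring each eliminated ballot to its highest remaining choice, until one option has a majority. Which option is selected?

Juno

Round 1: Juno 4, Delta 2, Lumen 2, Ember 1, Citadel 0. Citadel has the fewest and is eliminated.
Round 2: Juno 4, Delta 2, Lumen 2, Ember 1. Ember has the fewest and is eliminated.
Round 3: Juno 4, Lumen 3, Delta 2. Delta has the fewest and is eliminated.
Round 4: Juno 5, Lumen 4. Juno has a majority.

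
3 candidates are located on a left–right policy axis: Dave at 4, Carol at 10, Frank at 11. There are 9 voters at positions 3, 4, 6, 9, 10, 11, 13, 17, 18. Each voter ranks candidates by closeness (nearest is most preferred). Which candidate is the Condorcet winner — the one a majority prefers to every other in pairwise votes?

With single-peaked preferences on a line, the Condorcet winner is the candidate closest to the median voter.
The median voter (position 10) is closest to Carol at 10.
Check: Carol vs Frank — voters closer to Carol: 5 of 9.

Carol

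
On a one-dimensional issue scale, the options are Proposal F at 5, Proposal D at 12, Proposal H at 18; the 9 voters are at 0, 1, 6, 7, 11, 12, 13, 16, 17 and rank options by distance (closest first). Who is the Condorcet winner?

With single-peaked preferences on a line, the Condorcet winner is the candidate closest to the median voter.
The median voter (position 11) is closest to Proposal D at 12.
Check: Proposal D vs Proposal F — voters closer to Proposal D: 5 of 9.

Proposal D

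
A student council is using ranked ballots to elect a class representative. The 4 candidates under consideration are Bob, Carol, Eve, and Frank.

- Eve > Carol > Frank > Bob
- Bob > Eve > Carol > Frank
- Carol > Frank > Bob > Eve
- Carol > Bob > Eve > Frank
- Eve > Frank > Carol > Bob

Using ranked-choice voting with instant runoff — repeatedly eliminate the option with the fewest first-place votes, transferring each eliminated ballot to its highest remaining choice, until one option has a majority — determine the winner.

Round 1: Carol 2, Eve 2, Bob 1, Frank 0. Frank has the fewest and is eliminated.
Round 2: Carol 2, Eve 2, Bob 1. Bob has the fewest and is eliminated.
Round 3: Eve 3, Carol 2. Eve has a majority.

Eve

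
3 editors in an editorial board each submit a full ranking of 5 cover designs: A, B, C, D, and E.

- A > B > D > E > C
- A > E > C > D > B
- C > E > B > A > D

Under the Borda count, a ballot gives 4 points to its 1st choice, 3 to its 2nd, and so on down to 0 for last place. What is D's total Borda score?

Borda scores:
  A: 4 + 4 + 1 = 9
  B: 3 + 0 + 2 = 5
  C: 0 + 2 + 4 = 6
  D: 2 + 1 + 0 = 3
  E: 1 + 3 + 3 = 7

3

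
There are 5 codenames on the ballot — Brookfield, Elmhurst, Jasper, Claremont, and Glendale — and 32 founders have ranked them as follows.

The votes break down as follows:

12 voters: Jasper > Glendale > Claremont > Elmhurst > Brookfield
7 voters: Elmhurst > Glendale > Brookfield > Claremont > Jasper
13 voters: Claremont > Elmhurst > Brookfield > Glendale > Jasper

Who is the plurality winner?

First-place vote totals:
  Brookfield: 0
  Elmhurst: 7
  Jasper: 12
  Claremont: 13
  Glendale: 0
Claremont has the most first-place votes.

Claremont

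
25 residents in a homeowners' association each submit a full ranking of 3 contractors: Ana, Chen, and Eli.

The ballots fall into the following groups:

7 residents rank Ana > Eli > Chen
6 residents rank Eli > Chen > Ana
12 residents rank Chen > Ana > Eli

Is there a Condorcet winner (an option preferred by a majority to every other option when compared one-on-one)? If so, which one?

Head-to-head results (25 voters total):
Ana vs Chen: Chen wins 18–7.
Ana vs Eli: Ana wins 19–6.
Chen vs Eli: Eli wins 13–12.
No candidate beats all others: Ana beats Eli beats Chen beats Ana, a majority cycle.

No Condorcet winner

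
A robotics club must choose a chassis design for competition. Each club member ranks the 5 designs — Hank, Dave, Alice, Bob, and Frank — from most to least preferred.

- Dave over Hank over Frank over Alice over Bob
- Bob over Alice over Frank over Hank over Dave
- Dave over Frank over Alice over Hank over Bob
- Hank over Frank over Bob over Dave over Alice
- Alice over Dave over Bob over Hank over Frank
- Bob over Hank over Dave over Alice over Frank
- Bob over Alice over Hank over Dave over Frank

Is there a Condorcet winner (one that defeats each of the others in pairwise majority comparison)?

Head-to-head results (7 voters total):
Hank vs Dave: Hank wins 4–3.
Hank vs Alice: Alice wins 4–3.
Hank vs Bob: Bob wins 4–3.
Hank vs Frank: Hank wins 5–2.
Dave vs Alice: Dave wins 4–3.
Dave vs Bob: Bob wins 4–3.
Dave vs Frank: Dave wins 5–2.
Alice vs Bob: Bob wins 4–3.
Alice vs Frank: Alice wins 4–3.
Bob vs Frank: Bob wins 4–3.
Bob beats each rival — Hank (4–3), Dave (4–3), Alice (4–3), Frank (4–3) — so Bob is the Condorcet winner.

Yes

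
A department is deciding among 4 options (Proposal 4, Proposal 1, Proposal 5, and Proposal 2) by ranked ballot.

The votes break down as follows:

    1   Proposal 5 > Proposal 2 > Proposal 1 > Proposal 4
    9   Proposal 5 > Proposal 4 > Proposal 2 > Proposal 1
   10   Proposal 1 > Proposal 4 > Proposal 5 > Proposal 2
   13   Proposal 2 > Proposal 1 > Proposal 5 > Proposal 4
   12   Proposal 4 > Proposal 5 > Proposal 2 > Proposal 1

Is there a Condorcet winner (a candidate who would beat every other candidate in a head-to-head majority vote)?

No

Head-to-head results (45 voters total):
Proposal 4 vs Proposal 1: Proposal 1 wins 24–21.
Proposal 4 vs Proposal 5: Proposal 5 wins 23–22.
Proposal 4 vs Proposal 2: Proposal 4 wins 31–14.
Proposal 1 vs Proposal 5: Proposal 1 wins 23–22.
Proposal 1 vs Proposal 2: Proposal 2 wins 35–10.
Proposal 5 vs Proposal 2: Proposal 5 wins 32–13.
No candidate beats all others: Proposal 4 beats Proposal 2 beats Proposal 1 beats Proposal 4, a majority cycle.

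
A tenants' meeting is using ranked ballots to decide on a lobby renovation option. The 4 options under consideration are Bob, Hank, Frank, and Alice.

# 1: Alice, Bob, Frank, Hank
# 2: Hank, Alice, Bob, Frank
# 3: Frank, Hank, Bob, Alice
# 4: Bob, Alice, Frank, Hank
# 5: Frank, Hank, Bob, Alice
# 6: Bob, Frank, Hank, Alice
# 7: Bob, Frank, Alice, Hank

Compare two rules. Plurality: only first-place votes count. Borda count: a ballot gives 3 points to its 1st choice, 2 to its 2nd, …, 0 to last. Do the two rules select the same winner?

Plurality first-place counts: Bob 3, Hank 1, Frank 2, Alice 1 → Bob.
Borda totals: Bob 14, Hank 8, Frank 12, Alice 8 → Bob.
The two rules agree on Bob.

Yes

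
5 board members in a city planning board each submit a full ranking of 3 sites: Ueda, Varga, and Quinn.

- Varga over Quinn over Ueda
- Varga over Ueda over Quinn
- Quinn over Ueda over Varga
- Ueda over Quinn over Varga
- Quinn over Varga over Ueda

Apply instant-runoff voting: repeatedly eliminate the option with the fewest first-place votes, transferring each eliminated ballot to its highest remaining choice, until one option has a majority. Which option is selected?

Round 1: Varga 2, Quinn 2, Ueda 1. Ueda has the fewest and is eliminated.
Round 2: Quinn 3, Varga 2. Quinn has a majority.

Quinn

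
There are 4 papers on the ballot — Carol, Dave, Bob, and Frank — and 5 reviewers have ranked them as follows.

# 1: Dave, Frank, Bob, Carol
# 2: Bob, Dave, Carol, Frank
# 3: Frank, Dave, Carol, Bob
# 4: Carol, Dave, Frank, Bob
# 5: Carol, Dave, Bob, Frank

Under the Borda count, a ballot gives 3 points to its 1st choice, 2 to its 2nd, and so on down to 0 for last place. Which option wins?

Borda scores:
  Carol: 0 + 1 + 1 + 3 + 3 = 8
  Dave: 3 + 2 + 2 + 2 + 2 = 11
  Bob: 1 + 3 + 0 + 0 + 1 = 5
  Frank: 2 + 0 + 3 + 1 + 0 = 6
Dave has the highest total.

Dave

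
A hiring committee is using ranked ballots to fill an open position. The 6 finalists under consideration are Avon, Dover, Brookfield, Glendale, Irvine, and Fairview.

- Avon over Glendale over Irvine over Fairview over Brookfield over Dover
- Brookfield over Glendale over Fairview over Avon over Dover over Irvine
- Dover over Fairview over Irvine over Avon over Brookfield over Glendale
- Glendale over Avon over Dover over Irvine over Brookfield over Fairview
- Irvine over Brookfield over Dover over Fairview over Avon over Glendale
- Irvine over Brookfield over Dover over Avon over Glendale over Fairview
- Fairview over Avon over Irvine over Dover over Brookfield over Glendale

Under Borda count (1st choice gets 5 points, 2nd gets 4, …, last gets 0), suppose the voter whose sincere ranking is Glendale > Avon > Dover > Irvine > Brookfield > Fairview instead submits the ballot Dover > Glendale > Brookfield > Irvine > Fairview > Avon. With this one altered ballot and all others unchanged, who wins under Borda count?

Irvine

Borda totals with the altered ballot: Avon 16, Dover 19, Brookfield 19, Glendale 13, Irvine 21, Fairview 17.
The winner is unchanged: still Irvine.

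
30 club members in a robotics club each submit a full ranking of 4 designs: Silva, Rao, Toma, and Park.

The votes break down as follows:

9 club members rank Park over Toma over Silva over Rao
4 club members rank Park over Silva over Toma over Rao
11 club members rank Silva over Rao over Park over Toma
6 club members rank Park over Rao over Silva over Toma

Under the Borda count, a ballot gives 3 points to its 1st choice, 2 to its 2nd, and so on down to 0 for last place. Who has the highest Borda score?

Borda scores:
  Silva: 9·1 + 4·2 + 11·3 + 6·1 = 56
  Rao: 9·0 + 4·0 + 11·2 + 6·2 = 34
  Toma: 9·2 + 4·1 + 11·0 + 6·0 = 22
  Park: 9·3 + 4·3 + 11·1 + 6·3 = 68
Park has the highest total.

Park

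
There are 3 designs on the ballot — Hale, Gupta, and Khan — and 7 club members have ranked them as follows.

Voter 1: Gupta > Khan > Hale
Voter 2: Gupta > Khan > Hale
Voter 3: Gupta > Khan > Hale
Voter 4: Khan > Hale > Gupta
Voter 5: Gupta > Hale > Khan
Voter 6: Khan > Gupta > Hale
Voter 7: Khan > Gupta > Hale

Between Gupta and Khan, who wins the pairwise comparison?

Ballots ranking Gupta above Khan: 4.
Ballots ranking Khan above Gupta: 3.
Gupta wins the head-to-head, 4–3.

Gupta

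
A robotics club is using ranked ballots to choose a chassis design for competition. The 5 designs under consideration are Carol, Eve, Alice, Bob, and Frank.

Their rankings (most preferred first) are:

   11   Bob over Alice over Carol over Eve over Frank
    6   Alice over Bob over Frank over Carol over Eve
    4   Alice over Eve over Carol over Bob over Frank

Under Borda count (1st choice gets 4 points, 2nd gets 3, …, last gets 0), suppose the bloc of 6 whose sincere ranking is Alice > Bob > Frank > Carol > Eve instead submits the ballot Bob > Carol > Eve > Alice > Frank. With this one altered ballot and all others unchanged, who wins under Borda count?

Borda totals with the altered ballot: Carol 48, Eve 35, Alice 55, Bob 72, Frank 0.
The switch changes the winner from Alice to Bob.

Bob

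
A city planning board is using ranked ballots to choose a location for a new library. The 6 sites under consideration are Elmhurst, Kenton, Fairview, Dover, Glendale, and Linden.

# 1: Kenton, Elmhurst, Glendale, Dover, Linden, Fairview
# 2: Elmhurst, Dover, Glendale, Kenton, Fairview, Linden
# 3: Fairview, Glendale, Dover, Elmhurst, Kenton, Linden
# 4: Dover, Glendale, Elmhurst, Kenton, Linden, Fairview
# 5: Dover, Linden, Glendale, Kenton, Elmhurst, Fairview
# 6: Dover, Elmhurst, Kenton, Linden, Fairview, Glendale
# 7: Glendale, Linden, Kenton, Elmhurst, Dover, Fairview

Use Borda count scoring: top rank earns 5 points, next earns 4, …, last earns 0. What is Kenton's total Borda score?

Borda scores:
  Elmhurst: 4 + 5 + 2 + 3 + 1 + 4 + 2 = 21
  Kenton: 5 + 2 + 1 + 2 + 2 + 3 + 3 = 18
  Fairview: 0 + 1 + 5 + 0 + 0 + 1 + 0 = 7
  Dover: 2 + 4 + 3 + 5 + 5 + 5 + 1 = 25
  Glendale: 3 + 3 + 4 + 4 + 3 + 0 + 5 = 22
  Linden: 1 + 0 + 0 + 1 + 4 + 2 + 4 = 12

18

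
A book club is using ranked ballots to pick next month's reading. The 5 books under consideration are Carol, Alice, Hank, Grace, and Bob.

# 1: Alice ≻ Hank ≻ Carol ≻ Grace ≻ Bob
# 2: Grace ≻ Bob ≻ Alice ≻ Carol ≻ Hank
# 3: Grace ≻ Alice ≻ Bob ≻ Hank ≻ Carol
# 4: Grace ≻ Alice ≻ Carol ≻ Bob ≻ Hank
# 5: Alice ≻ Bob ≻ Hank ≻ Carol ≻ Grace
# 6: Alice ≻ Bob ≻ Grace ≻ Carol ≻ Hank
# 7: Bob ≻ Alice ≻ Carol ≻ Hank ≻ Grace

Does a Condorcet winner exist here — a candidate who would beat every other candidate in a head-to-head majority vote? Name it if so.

Alice

Head-to-head results (7 voters total):
Carol vs Alice: Alice wins 7–0.
Carol vs Hank: Carol wins 4–3.
Carol vs Grace: Grace wins 4–3.
Carol vs Bob: Bob wins 5–2.
Alice vs Hank: Alice wins 7–0.
Alice vs Grace: Alice wins 4–3.
Alice vs Bob: Alice wins 5–2.
Hank vs Grace: Grace wins 4–3.
Hank vs Bob: Bob wins 6–1.
Grace vs Bob: Grace wins 4–3.
Alice beats each rival — Carol (7–0), Hank (7–0), Grace (4–3), Bob (5–2) — so Alice is the Condorcet winner.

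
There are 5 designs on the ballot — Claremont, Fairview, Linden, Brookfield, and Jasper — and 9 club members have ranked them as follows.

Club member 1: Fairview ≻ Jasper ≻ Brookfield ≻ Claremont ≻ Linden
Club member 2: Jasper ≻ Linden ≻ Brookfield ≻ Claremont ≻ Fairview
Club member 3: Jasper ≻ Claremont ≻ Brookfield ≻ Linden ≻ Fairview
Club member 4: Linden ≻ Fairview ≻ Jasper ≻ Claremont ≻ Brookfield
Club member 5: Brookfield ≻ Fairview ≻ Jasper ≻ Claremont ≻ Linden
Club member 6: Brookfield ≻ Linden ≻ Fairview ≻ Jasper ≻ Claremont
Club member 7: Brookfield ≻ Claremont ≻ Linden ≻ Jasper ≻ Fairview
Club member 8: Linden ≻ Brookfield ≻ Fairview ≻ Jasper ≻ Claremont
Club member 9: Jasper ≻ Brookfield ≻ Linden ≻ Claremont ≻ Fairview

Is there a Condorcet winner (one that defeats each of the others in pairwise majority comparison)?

No

Head-to-head results (9 voters total):
Claremont vs Fairview: Fairview wins 5–4.
Claremont vs Linden: Linden wins 5–4.
Claremont vs Brookfield: Brookfield wins 7–2.
Claremont vs Jasper: Jasper wins 8–1.
Fairview vs Linden: Linden wins 7–2.
Fairview vs Brookfield: Brookfield wins 7–2.
Fairview vs Jasper: Fairview wins 5–4.
Linden vs Brookfield: Brookfield wins 6–3.
Linden vs Jasper: Jasper wins 5–4.
Brookfield vs Jasper: Jasper wins 5–4.
No candidate beats all others: Fairview beats Jasper beats Linden beats Fairview, a majority cycle.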